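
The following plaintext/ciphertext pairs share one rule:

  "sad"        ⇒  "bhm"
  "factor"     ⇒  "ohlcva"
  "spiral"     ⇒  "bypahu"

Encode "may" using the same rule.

vhh

The shift depends on letter class: consonant s→b is +9, but vowel a→h is +7. Two shifts are in play — +7 for a/e/i/o/u, +9 for every other letter.
For may: m(cons)+9=v, a(vowel)+7=h, y(cons)+9=h.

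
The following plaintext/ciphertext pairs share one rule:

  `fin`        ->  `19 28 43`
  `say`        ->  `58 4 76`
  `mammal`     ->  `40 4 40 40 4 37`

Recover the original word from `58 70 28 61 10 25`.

switch

Each letter becomes 3×(its alphabet position, a=1..z=26) + 1.
Decoding 58 70 28 61 10 25: 58→(58−1)÷3=19=s, 70→(70−1)÷3=23=w, 28→(28−1)÷3=9=i, 61→(61−1)÷3=20=t, 10→(10−1)÷3=3=c, 25→(25−1)÷3=8=h.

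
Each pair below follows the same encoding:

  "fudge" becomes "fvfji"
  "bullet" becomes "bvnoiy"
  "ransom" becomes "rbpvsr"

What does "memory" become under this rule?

mforvd

In fudge: f→f is +0, u→v is +1, d→f is +2, g→j is +3 — the shift increases by 1 each position. Each letter shifts forward by its position index (0, 1, 2, …) — the shift grows by one for each successive letter.
On memory: m+0=m, e+1=f, m+2=o, o+3=r, r+4=v, y+5=d.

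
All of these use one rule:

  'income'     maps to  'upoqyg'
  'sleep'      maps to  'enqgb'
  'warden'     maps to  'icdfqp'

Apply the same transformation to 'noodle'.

Shifts by position in income: pos 0: i→u (+12), pos 1: n→p (+2), pos 2: c→o (+12), pos 3: o→q (+2) — repeating every 2. The shifts repeat in a cycle of length 2: positions 0,1,… shift by +12, +2, then the pattern repeats.
On noodle: n+12=z, o+2=q, o+12=a, d+2=f, l+12=x, e+2=g.

zqafxg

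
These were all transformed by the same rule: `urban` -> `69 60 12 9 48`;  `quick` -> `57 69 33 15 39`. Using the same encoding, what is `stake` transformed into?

63 66 9 39 21

The formula is n = 3×(alphabet index, a=1) + 6.
Applying it to stake: s=19→63, t=20→66, a=1→9, k=11→39, e=5→21.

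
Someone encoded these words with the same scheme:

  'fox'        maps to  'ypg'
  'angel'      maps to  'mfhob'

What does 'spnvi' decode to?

The output letters match the input read backwards, each shifted +1: fox reversed is xof. Two steps: reverse the string, then apply a Caesar shift of +1.
Reversing it on spnvi: shift back: s−1=r, p−1=o, n−1=m, v−1=u, i−1=h → romuh; then reverse → humor.

humor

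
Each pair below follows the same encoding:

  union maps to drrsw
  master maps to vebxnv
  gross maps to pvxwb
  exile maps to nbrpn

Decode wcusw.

Shifts by position in union: pos 0: u→d (+9), pos 1: n→r (+4), pos 2: i→r (+9), pos 3: o→s (+4) — repeating every 2. It's a Vigenère-style cipher with numeric key [9,4]: position i shifts by key[i mod 2].
Decoding wcusw: w−9=n, c−4=y, u−9=l, s−4=o, w−9=n.

nylon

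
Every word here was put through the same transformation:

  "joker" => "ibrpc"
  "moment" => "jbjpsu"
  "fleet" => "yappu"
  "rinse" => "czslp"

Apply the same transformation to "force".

ybcxp

This is an affine cipher: with a=0,…,z=25, each position x becomes (9x+5) mod 26.
On force: f(5)→9·5+5≡24=y; o(14)→9·14+5≡1=b; r(17)→9·17+5≡2=c; c(2)→9·2+5≡23=x; e(4)→9·4+5≡15=p (all mod 26).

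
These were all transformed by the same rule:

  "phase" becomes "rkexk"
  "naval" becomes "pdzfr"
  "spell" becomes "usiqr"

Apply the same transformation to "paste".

rdwyk

In phase: p→r is +2, h→k is +3, a→e is +4, s→x is +5 — the shift increases by 1 each position. Letter i (0-indexed) is shifted by i+2, so successive shifts are 2, 3, 4, ….
For paste: p+2=r, a+3=d, s+4=w, t+5=y, e+6=k.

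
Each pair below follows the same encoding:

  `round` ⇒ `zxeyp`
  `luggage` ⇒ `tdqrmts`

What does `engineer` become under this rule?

In round: r→z is +8, o→x is +9, u→e is +10, n→y is +11 — the shift increases by 1 each position. Letter i (0-indexed) is shifted by i+8, so successive shifts are 8, 9, 10, ….
For engineer: e+8=m, n+9=w, g+10=q, i+11=t, n+12=z, e+13=r, e+14=s, r+15=g.

mwqtzrsg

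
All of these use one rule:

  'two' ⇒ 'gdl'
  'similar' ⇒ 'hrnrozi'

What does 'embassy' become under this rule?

Each pair mirrors across the alphabet (t↔g, w↔d, o↔l): positions sum to 25. Each letter is replaced by its mirror in the alphabet: a↔z, b↔y, c↔x, and so on (the Atbash cipher).
Applying it to embassy: e↔v, m↔n, b↔y, a↔z, s↔h, s↔h, y↔b.

vnyzhhb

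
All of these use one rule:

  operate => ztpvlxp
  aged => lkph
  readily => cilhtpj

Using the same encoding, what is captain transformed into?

Shifts by position in operate: pos 0: o→z (+11), pos 1: p→t (+4), pos 2: e→p (+11), pos 3: r→v (+4) — repeating every 2. It's a Vigenère-style cipher with numeric key [11,4]: position i shifts by key[i mod 2].
On captain: c+11=n, a+4=e, p+11=a, t+4=x, a+11=l, i+4=m, n+11=y.

neaxlmy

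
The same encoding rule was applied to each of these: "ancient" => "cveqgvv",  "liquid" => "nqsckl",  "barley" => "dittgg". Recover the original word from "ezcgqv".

The shifts repeat in a cycle of length 2: positions 0,1,… shift by +2, +8, then the pattern repeats.
Decoding ezcgqv: e−2=c, z−8=r, c−2=a, g−8=y, q−2=o, v−8=n.

crayon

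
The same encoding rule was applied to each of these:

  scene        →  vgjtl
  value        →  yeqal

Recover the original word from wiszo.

tenth

Each letter shifts forward by (position + 3), i.e. 3, 4, 5, … — the shift grows by one for each successive letter.
Undoing it on wiszo: w−3=t, i−4=e, s−5=n, z−6=t, o−7=h.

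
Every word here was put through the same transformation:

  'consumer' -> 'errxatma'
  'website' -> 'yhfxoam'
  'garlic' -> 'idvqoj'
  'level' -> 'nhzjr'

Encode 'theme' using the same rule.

In consumer: c→e is +2, o→r is +3, n→r is +4, s→x is +5 — the shift increases by 1 each position. Each letter shifts forward by (position + 2), i.e. 2, 3, 4, … — the shift grows by one for each successive letter.
Applying it to theme: t+2=v, h+3=k, e+4=i, m+5=r, e+6=k.

vkirk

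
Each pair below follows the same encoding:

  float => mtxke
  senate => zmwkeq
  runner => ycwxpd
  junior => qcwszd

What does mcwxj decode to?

The shift increases by 1 at each position, starting from +7: 7, 8, 9, ….
Reversing it on mcwxj: m−7=f, c−8=u, w−9=n, x−10=n, j−11=y.

funny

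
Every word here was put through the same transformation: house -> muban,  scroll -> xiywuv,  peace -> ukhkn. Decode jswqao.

Each letter shifts forward by (position + 5), i.e. 5, 6, 7, … — the shift grows by one for each successive letter.
Undoing it on jswqao: j−5=e, s−6=m, w−7=p, q−8=i, a−9=r, o−10=e.

empire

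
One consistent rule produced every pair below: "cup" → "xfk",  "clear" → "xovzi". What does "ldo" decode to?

This is the alphabet-reversal cipher (Atbash): a becomes z, b becomes y, etc.
Undoing it on ldo: l↔o, d↔w, o↔l.

owl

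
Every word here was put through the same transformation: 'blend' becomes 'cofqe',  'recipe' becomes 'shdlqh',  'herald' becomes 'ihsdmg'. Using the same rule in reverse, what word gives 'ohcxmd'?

nebula

Shifts by position in blend: pos 0: b→c (+1), pos 1: l→o (+3), pos 2: e→f (+1), pos 3: n→q (+3) — repeating every 2. A repeating key of period 2 is used — shifts +1, +3 over and over.
Undoing it on ohcxmd: o−1=n, h−3=e, c−1=b, x−3=u, m−1=l, d−3=a.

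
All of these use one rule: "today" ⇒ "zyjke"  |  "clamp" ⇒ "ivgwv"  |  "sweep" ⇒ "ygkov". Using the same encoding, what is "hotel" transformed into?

nyzor

Shifts by position in today: pos 0: t→z (+6), pos 1: o→y (+10), pos 2: d→j (+6), pos 3: a→k (+10) — repeating every 2. A repeating key of period 2 is used — shifts +6, +10 over and over.
For hotel: h+6=n, o+10=y, t+6=z, e+10=o, l+6=r.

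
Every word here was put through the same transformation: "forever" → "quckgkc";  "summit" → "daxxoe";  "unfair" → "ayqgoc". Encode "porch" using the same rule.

aucns

The shift depends on letter class: consonant f→q is +11, but vowel o→u is +6. The rule splits by letter class: vowels +6, consonants +11.
On porch: p(cons)+11=a, o(vowel)+6=u, r(cons)+11=c, c(cons)+11=n, h(cons)+11=s.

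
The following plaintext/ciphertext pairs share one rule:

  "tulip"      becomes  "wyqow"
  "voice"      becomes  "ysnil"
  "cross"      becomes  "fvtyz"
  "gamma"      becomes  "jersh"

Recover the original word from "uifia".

react

In tulip: t→w is +3, u→y is +4, l→q is +5, i→o is +6 — the shift increases by 1 each position. The shift increases by 1 at each position, starting from +3: 3, 4, 5, ….
Reversing it on uifia: u−3=r, i−4=e, f−5=a, i−6=c, a−7=t.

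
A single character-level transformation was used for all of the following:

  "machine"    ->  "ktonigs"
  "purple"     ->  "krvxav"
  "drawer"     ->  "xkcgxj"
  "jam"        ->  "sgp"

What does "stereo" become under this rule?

ukxkzy

The output letters match the input read backwards, each shifted +6: machine reversed is enihcam. Read the word backwards and shift each letter +6.
For stereo: reverse → oerets; then shift: o+6=u, e+6=k, r+6=x, e+6=k, t+6=z, s+6=y.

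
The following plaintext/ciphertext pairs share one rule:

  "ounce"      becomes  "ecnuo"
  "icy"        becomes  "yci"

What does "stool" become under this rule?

loots

The output letters match the input read backwards: ounce reversed is ecnuo. It's just the letters in reverse order.
On stool: reverse → loots.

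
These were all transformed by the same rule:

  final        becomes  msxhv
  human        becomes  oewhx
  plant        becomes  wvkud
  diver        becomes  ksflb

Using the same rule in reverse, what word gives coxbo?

Shifts by position in final: pos 0: f→m (+7), pos 1: i→s (+10), pos 2: n→x (+10), pos 3: a→h (+7), pos 4: l→v (+10) — repeating every 3. It's a Vigenère-style cipher with numeric key [7,10,10]: position i shifts by key[i mod 3].
Decoding coxbo: c−7=v, o−10=e, x−10=n, b−7=u, o−10=e.

venue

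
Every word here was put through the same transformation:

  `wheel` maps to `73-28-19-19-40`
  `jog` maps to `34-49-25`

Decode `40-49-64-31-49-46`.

w(#23)→73 and h(#8)→28: differences scale by 3, so n = 3·pos + 4. Each letter becomes 3×(its alphabet position, a=1..z=26) + 4.
Undoing it on 40-49-64-31-49-46: 40→(40−4)÷3=12=l, 49→(49−4)÷3=15=o, 64→(64−4)÷3=20=t, 31→(31−4)÷3=9=i, 49→(49−4)÷3=15=o, 46→(46−4)÷3=14=n.

lotion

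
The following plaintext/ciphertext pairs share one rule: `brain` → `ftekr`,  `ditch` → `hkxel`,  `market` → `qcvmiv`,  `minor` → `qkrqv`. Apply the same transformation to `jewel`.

Shifts by position in brain: pos 0: b→f (+4), pos 1: r→t (+2), pos 2: a→e (+4), pos 3: i→k (+2) — repeating every 2. The shifts repeat in a cycle of length 2: positions 0,1,… shift by +4, +2, then the pattern repeats.
Applying it to jewel: j+4=n, e+2=g, w+4=a, e+2=g, l+4=p.

ngagp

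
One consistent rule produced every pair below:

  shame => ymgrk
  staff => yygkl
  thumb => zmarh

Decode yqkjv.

sleep

Shifts by position in shame: pos 0: s→y (+6), pos 1: h→m (+5), pos 2: a→g (+6), pos 3: m→r (+5) — repeating every 2. A repeating key of period 2 is used — shifts +6, +5 over and over.
Decoding yqkjv: y−6=s, q−5=l, k−6=e, j−5=e, v−6=p.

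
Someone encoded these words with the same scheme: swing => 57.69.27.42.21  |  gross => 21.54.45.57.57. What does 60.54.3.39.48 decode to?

s(#19)→57 and w(#23)→69: differences scale by 3, so n = 3·pos + 0. Each letter becomes 3×(its alphabet position, a=1..z=26).
Reversing it on 60.54.3.39.48: 60→(60−0)÷3=20=t, 54→(54−0)÷3=18=r, 3→(3−0)÷3=1=a, 39→(39−0)÷3=13=m, 48→(48−0)÷3=16=p.

tramp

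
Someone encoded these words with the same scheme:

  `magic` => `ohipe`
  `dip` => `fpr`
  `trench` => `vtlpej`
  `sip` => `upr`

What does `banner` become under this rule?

The rule splits by letter class: vowels +7, consonants +2.
On banner: b(cons)+2=d, a(vowel)+7=h, n(cons)+2=p, n(cons)+2=p, e(vowel)+7=l, r(cons)+2=t.

dhpplt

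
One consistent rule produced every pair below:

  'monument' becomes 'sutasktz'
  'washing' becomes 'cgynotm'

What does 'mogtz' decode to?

giant

Compare letters: m→s is +6, o→u is +6, n→t is +6 — a constant shift. Each letter is shifted forward by 6 in the alphabet (a Caesar shift of +6).
Reversing it on mogtz: m−6=g, o−6=i, g−6=a, t−6=n, z−6=t.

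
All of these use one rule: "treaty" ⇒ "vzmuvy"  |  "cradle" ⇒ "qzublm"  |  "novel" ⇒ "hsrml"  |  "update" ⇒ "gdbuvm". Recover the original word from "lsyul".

loyal

t(19)→v(21) and r(17)→z(25) fit y≡11x+20 (mod 26); the inverse of 11 mod 26 is 19. This is an affine cipher: with a=0,…,z=25, each position x becomes (11x+20) mod 26.
Undoing it on lsyul: l(11)→19·(11−20)≡11=l; s(18)→19·(18−20)≡14=o; y(24)→19·(24−20)≡24=y; u(20)→19·(20−20)≡0=a; l(11)→19·(11−20)≡11=l (all mod 26).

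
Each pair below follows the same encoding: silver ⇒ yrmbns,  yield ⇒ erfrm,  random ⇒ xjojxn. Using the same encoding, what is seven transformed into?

ynwkw

Shifts by position in silver: pos 0: s→y (+6), pos 1: i→r (+9), pos 2: l→m (+1), pos 3: v→b (+6), pos 4: e→n (+9), pos 5: r→s (+1) — repeating every 3. It's a Vigenère-style cipher with numeric key [6,9,1]: position i shifts by key[i mod 3].
On seven: s+6=y, e+9=n, v+1=w, e+6=k, n+9=w.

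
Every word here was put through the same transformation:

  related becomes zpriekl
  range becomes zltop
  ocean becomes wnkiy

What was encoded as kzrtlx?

Shifts by position in related: pos 0: r→z (+8), pos 1: e→p (+11), pos 2: l→r (+6), pos 3: a→i (+8), pos 4: t→e (+11), pos 5: e→k (+6) — repeating every 3. The shifts repeat in a cycle of length 3: positions 0,1,… shift by +8, +11, +6, then the pattern repeats.
Reversing it on kzrtlx: k−8=c, z−11=o, r−6=l, t−8=l, l−11=a, x−6=r.

collar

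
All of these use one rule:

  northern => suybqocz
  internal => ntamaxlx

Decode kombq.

fifth

In northern: n→s is +5, o→u is +6, r→y is +7, t→b is +8 — the shift increases by 1 each position. The shift increases by 1 at each position, starting from +5: 5, 6, 7, ….
Undoing it on kombq: k−5=f, o−6=i, m−7=f, b−8=t, q−9=h.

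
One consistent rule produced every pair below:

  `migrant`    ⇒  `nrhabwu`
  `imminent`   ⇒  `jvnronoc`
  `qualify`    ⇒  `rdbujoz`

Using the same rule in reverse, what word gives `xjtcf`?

It's a Vigenère-style cipher with numeric key [1,9]: position i shifts by key[i mod 2].
Undoing it on xjtcf: x−1=w, j−9=a, t−1=s, c−9=t, f−1=e.

waste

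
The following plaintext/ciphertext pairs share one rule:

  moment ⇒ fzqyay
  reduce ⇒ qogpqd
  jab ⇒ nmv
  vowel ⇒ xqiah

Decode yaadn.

The output letters match the input read backwards, each shifted +12: moment reversed is tnemom. Two steps: reverse the string, then apply a Caesar shift of +12.
Reversing it on yaadn: shift back: y−12=m, a−12=o, a−12=o, d−12=r, n−12=b → moorb; then reverse → broom.

broom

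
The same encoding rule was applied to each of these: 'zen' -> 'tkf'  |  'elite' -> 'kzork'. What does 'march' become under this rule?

nixgs

The output letters match the input read backwards, each shifted +6: zen reversed is nez. The word is reversed, then every letter is shifted forward by 6.
On march: reverse → hcram; then shift: h+6=n, c+6=i, r+6=x, a+6=g, m+6=s.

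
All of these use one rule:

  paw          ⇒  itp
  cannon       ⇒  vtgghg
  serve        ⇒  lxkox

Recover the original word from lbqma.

sixth

Compare letters: p→i is +19, a→t is +19, w→p is +19 — a constant shift. It's a constant shift of +19 (ROT19).
Reversing it on lbqma: l−19=s, b−19=i, q−19=x, m−19=t, a−19=h.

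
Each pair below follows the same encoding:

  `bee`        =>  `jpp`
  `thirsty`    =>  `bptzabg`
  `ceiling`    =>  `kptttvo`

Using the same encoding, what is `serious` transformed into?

The shift depends on letter class: consonant b→j is +8, but vowel e→p is +11. Two shifts are in play — +11 for a/e/i/o/u, +8 for every other letter.
For serious: s(cons)+8=a, e(vowel)+11=p, r(cons)+8=z, i(vowel)+11=t, o(vowel)+11=z, u(vowel)+11=f, s(cons)+8=a.

apztzfa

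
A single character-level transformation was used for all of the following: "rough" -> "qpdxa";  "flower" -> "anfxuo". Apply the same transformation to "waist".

cbrjf

Two steps: reverse the string, then apply a Caesar shift of +9.
On waist: reverse → tsiaw; then shift: t+9=c, s+9=b, i+9=r, a+9=j, w+9=f.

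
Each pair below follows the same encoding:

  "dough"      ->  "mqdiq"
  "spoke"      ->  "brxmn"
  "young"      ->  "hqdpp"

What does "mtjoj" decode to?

drama

It's a Vigenère-style cipher with numeric key [9,2]: position i shifts by key[i mod 2].
Undoing it on mtjoj: m−9=d, t−2=r, j−9=a, o−2=m, j−9=a.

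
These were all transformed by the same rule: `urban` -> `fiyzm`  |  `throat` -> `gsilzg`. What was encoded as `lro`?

Each pair mirrors across the alphabet (u↔f, r↔i, b↔y): positions sum to 25. This is the alphabet-reversal cipher (Atbash): a becomes z, b becomes y, etc.
Undoing it on lro: l↔o, r↔i, o↔l.

oil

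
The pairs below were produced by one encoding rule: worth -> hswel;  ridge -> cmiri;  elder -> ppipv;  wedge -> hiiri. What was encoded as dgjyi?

scene

Shifts by position in worth: pos 0: w→h (+11), pos 1: o→s (+4), pos 2: r→w (+5), pos 3: t→e (+11), pos 4: h→l (+4) — repeating every 3. A repeating key of period 3 is used — shifts +11, +4, +5 over and over.
Decoding dgjyi: d−11=s, g−4=c, j−5=e, y−11=n, i−4=e.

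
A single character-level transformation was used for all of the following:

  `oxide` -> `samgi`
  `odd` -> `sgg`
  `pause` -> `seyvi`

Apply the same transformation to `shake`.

vkeni

The rule splits by letter class: vowels +4, consonants +3.
For shake: s(cons)+3=v, h(cons)+3=k, a(vowel)+4=e, k(cons)+3=n, e(vowel)+4=i.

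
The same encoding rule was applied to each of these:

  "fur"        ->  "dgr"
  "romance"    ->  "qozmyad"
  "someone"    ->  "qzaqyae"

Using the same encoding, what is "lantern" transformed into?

zdqfzmx

The word is reversed, then every letter is shifted forward by 12.
On lantern: reverse → nretnal; then shift: n+12=z, r+12=d, e+12=q, t+12=f, n+12=z, a+12=m, l+12=x.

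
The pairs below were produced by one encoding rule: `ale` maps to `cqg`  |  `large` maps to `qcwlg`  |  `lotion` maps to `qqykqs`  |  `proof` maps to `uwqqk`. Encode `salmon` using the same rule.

Two shifts are in play — +2 for a/e/i/o/u, +5 for every other letter.
Applying it to salmon: s(cons)+5=x, a(vowel)+2=c, l(cons)+5=q, m(cons)+5=r, o(vowel)+2=q, n(cons)+5=s.

xcqrqs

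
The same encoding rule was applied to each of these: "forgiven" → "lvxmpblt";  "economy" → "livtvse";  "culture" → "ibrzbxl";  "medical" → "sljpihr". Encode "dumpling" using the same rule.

jbsvrptm

The shift depends on letter class: consonant f→l is +6, but vowel o→v is +7. The rule splits by letter class: vowels +7, consonants +6.
Applying it to dumpling: d(cons)+6=j, u(vowel)+7=b, m(cons)+6=s, p(cons)+6=v, l(cons)+6=r, i(vowel)+7=p, n(cons)+6=t, g(cons)+6=m.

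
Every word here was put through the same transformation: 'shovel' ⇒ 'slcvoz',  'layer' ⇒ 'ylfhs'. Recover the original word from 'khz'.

The word is reversed, then every letter is shifted forward by 7.
Reversing it on khz: shift back: k−7=d, h−7=a, z−7=s → das; then reverse → sad.

sad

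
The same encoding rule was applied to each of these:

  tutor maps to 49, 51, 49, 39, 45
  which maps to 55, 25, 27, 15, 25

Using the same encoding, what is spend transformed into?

t(#20)→49 and u(#21)→51: differences scale by 2, so n = 2·pos + 9. The formula is n = 2×(alphabet index, a=1) + 9.
On spend: s=19→47, p=16→41, e=5→19, n=14→37, d=4→17.

47, 41, 19, 37, 17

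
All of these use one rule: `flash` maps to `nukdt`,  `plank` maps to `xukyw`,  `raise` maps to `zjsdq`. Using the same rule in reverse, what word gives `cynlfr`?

In flash: f→n is +8, l→u is +9, a→k is +10, s→d is +11 — the shift increases by 1 each position. Letter i (0-indexed) is shifted by i+8, so successive shifts are 8, 9, 10, ….
Undoing it on cynlfr: c−8=u, y−9=p, n−10=d, l−11=a, f−12=t, r−13=e.

update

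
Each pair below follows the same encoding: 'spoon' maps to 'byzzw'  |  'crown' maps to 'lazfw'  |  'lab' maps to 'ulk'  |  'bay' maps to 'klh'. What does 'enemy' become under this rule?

The shift depends on letter class: consonant s→b is +9, but vowel o→z is +11. The rule splits by letter class: vowels +11, consonants +9.
On enemy: e(vowel)+11=p, n(cons)+9=w, e(vowel)+11=p, m(cons)+9=v, y(cons)+9=h.

pwpvh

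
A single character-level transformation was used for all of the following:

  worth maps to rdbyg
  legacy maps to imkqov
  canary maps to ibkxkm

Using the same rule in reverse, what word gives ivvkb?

rally

The output letters match the input read backwards, each shifted +10: worth reversed is htrow. The word is reversed, then every letter is shifted forward by 10.
Decoding ivvkb: shift back: i−10=y, v−10=l, v−10=l, k−10=a, b−10=r → yllar; then reverse → rally.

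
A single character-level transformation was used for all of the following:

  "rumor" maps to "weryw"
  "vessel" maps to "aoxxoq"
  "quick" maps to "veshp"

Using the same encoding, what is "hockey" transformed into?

myhpod

Two shifts are in play — +10 for a/e/i/o/u, +5 for every other letter.
On hockey: h(cons)+5=m, o(vowel)+10=y, c(cons)+5=h, k(cons)+5=p, e(vowel)+10=o, y(cons)+5=d.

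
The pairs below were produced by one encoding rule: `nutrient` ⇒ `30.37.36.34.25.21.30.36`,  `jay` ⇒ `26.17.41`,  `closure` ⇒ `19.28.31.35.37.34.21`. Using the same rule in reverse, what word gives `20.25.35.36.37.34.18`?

disturb

n is letter #14 and maps to 30: an offset of 16. The number is (letter's place in the alphabet, a=1) + 16.
Undoing it on 20.25.35.36.37.34.18: 20→(20−16)÷1=4=d, 25→(25−16)÷1=9=i, 35→(35−16)÷1=19=s, 36→(36−16)÷1=20=t, 37→(37−16)÷1=21=u, 34→(34−16)÷1=18=r, 18→(18−16)÷1=2=b.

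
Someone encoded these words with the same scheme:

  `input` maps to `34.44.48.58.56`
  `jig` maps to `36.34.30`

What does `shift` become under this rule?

54.32.34.28.56

i(#9)→34 and n(#14)→44: differences scale by 2, so n = 2·pos + 16. With a=1..z=26, the number is 2·pos + 16.
Applying it to shift: s=19→54, h=8→32, i=9→34, f=6→28, t=20→56.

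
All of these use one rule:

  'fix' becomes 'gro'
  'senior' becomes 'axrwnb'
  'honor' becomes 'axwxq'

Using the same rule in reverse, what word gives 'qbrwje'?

vanish

The output letters match the input read backwards, each shifted +9: fix reversed is xif. The word is reversed, then every letter is shifted forward by 9.
Reversing it on qbrwje: shift back: q−9=h, b−9=s, r−9=i, w−9=n, j−9=a, e−9=v → hsinav; then reverse → vanish.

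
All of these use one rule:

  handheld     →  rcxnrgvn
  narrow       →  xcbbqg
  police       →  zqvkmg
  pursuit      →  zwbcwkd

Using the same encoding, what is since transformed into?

The shift depends on letter class: consonant h→r is +10, but vowel a→c is +2. Two shifts are in play — +2 for a/e/i/o/u, +10 for every other letter.
For since: s(cons)+10=c, i(vowel)+2=k, n(cons)+10=x, c(cons)+10=m, e(vowel)+2=g.

ckxmg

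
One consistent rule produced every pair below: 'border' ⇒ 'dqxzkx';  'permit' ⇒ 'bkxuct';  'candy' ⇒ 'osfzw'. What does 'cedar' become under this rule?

okzsx

This is an affine cipher: with a=0,…,z=25, each position x becomes (11x+18) mod 26.
On cedar: c(2)→11·2+18≡14=o; e(4)→11·4+18≡10=k; d(3)→11·3+18≡25=z; a(0)→11·0+18≡18=s; r(17)→11·17+18≡23=x (all mod 26).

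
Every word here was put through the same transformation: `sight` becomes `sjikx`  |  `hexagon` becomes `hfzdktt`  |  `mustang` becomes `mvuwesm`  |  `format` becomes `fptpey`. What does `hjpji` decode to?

The shift increases by 1 at each position, starting from +0: 0, 1, 2, ….
Undoing it on hjpji: h−0=h, j−1=i, p−2=n, j−3=g, i−4=e.

hinge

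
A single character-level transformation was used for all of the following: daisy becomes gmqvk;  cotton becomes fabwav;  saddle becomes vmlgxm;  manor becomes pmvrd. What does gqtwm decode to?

Shifts by position in daisy: pos 0: d→g (+3), pos 1: a→m (+12), pos 2: i→q (+8), pos 3: s→v (+3), pos 4: y→k (+12) — repeating every 3. A repeating key of period 3 is used — shifts +3, +12, +8 over and over.
Decoding gqtwm: g−3=d, q−12=e, t−8=l, w−3=t, m−12=a.

delta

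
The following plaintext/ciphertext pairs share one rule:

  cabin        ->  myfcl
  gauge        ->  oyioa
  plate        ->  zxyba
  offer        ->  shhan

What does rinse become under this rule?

nclua

c(2)→m(12) and a(0)→y(24) fit y≡7x+24 (mod 26); the inverse of 7 mod 26 is 15. Treating letters as 0–25, the rule is x ↦ 7x + 24 (mod 26).
For rinse: r(17)→7·17+24≡13=n; i(8)→7·8+24≡2=c; n(13)→7·13+24≡11=l; s(18)→7·18+24≡20=u; e(4)→7·4+24≡0=a (all mod 26).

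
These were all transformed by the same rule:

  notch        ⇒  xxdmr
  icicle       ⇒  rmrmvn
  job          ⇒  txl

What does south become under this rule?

The shift depends on letter class: consonant n→x is +10, but vowel o→x is +9. Vowels shift forward by 9 and consonants shift forward by 10.
For south: s(cons)+10=c, o(vowel)+9=x, u(vowel)+9=d, t(cons)+10=d, h(cons)+10=r.

cxddr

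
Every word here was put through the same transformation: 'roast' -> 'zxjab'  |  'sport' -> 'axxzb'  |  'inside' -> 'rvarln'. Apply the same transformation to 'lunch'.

The shift depends on letter class: consonant r→z is +8, but vowel o→x is +9. Vowels shift forward by 9 and consonants shift forward by 8.
Applying it to lunch: l(cons)+8=t, u(vowel)+9=d, n(cons)+8=v, c(cons)+8=k, h(cons)+8=p.

tdvkp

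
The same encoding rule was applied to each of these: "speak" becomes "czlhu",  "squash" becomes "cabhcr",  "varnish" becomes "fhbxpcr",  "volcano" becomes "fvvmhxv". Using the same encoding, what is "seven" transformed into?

Vowels shift forward by 7 and consonants shift forward by 10.
On seven: s(cons)+10=c, e(vowel)+7=l, v(cons)+10=f, e(vowel)+7=l, n(cons)+10=x.

clflx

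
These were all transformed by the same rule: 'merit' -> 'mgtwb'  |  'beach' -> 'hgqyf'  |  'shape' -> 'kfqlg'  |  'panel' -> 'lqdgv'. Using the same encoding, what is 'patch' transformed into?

lqbyf

m(12)→m(12) and e(4)→g(6) fit y≡17x+16 (mod 26); the inverse of 17 mod 26 is 23. Treating letters as 0–25, the rule is x ↦ 17x + 16 (mod 26).
Applying it to patch: p(15)→17·15+16≡11=l; a(0)→17·0+16≡16=q; t(19)→17·19+16≡1=b; c(2)→17·2+16≡24=y; h(7)→17·7+16≡5=f (all mod 26).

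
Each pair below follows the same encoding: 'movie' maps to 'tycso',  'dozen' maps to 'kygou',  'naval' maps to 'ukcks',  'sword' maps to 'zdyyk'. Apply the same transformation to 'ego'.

Two shifts are in play — +10 for a/e/i/o/u, +7 for every other letter.
For ego: e(vowel)+10=o, g(cons)+7=n, o(vowel)+10=y.

ony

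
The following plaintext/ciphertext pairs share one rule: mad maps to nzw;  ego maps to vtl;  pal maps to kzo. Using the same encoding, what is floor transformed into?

Letters are reflected about the middle of the alphabet (position → 25−position): Atbash.
On floor: f↔u, l↔o, o↔l, o↔l, r↔i.

uolli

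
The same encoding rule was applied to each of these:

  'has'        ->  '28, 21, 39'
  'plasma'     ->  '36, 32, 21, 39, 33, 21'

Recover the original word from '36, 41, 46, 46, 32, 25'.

puzzle

h is letter #8 and maps to 28: an offset of 20. The number is (letter's place in the alphabet, a=1) + 20.
Undoing it on 36, 41, 46, 46, 32, 25: 36→(36−20)÷1=16=p, 41→(41−20)÷1=21=u, 46→(46−20)÷1=26=z, 46→(46−20)÷1=26=z, 32→(32−20)÷1=12=l, 25→(25−20)÷1=5=e.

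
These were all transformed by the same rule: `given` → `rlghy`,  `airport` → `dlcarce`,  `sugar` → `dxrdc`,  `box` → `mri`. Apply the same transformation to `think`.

The shift depends on letter class: consonant g→r is +11, but vowel i→l is +3. Two shifts are in play — +3 for a/e/i/o/u, +11 for every other letter.
Applying it to think: t(cons)+11=e, h(cons)+11=s, i(vowel)+3=l, n(cons)+11=y, k(cons)+11=v.

eslyv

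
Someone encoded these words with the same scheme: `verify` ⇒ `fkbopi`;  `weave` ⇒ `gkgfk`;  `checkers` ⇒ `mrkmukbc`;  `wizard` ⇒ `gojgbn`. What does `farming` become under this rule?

pgbwoxq

The shift depends on letter class: consonant v→f is +10, but vowel e→k is +6. The rule splits by letter class: vowels +6, consonants +10.
On farming: f(cons)+10=p, a(vowel)+6=g, r(cons)+10=b, m(cons)+10=w, i(vowel)+6=o, n(cons)+10=x, g(cons)+10=q.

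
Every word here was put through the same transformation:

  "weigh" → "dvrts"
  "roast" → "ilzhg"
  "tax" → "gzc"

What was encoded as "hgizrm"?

Each pair mirrors across the alphabet (w↔d, e↔v, i↔r): positions sum to 25. Letters are reflected about the middle of the alphabet (position → 25−position): Atbash.
Undoing it on hgizrm: h↔s, g↔t, i↔r, z↔a, r↔i, m↔n.

strain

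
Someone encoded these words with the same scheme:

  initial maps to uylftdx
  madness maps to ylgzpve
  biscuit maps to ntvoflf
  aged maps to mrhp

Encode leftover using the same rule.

Shifts by position in initial: pos 0: i→u (+12), pos 1: n→y (+11), pos 2: i→l (+3), pos 3: t→f (+12), pos 4: i→t (+11), pos 5: a→d (+3) — repeating every 3. The shifts repeat in a cycle of length 3: positions 0,1,… shift by +12, +11, +3, then the pattern repeats.
For leftover: l+12=x, e+11=p, f+3=i, t+12=f, o+11=z, v+3=y, e+12=q, r+11=c.

xpifzyqc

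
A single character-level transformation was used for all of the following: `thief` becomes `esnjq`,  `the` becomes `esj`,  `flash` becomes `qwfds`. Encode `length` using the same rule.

wjyres

The shift depends on letter class: consonant t→e is +11, but vowel i→n is +5. The rule splits by letter class: vowels +5, consonants +11.
On length: l(cons)+11=w, e(vowel)+5=j, n(cons)+11=y, g(cons)+11=r, t(cons)+11=e, h(cons)+11=s.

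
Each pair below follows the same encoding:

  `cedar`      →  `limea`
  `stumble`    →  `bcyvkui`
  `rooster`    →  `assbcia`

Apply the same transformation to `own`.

The shift depends on letter class: consonant c→l is +9, but vowel e→i is +4. The rule splits by letter class: vowels +4, consonants +9.
On own: o(vowel)+4=s, w(cons)+9=f, n(cons)+9=w.

sfw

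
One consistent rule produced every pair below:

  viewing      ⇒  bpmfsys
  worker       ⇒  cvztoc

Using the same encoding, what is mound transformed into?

svcwn

In viewing: v→b is +6, i→p is +7, e→m is +8, w→f is +9 — the shift increases by 1 each position. The shift increases by 1 at each position, starting from +6: 6, 7, 8, ….
On mound: m+6=s, o+7=v, u+8=c, n+9=w, d+10=n.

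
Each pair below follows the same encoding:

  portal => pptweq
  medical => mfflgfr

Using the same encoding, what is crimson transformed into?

cskpwtt

In portal: p→p is +0, o→p is +1, r→t is +2, t→w is +3 — the shift increases by 1 each position. The shift increases by 1 at each position, starting from +0: 0, 1, 2, ….
For crimson: c+0=c, r+1=s, i+2=k, m+3=p, s+4=w, o+5=t, n+6=t.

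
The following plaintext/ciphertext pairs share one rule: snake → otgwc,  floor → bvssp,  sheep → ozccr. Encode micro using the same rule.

s(18)→o(14) and n(13)→t(19) fit y≡25x+6 (mod 26); the inverse of 25 mod 26 is 25. This is an affine cipher: with a=0,…,z=25, each position x becomes (25x+6) mod 26.
On micro: m(12)→25·12+6≡20=u; i(8)→25·8+6≡24=y; c(2)→25·2+6≡4=e; r(17)→25·17+6≡15=p; o(14)→25·14+6≡18=s (all mod 26).

uyeps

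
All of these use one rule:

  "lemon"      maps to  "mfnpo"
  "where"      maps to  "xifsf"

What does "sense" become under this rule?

tfotf

It's a constant shift of +1 (ROT1).
For sense: s+1=t, e+1=f, n+1=o, s+1=t, e+1=f.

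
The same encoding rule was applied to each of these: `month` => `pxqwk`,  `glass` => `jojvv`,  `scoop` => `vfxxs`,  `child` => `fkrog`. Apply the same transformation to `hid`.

The shift depends on letter class: consonant m→p is +3, but vowel o→x is +9. Two shifts are in play — +9 for a/e/i/o/u, +3 for every other letter.
Applying it to hid: h(cons)+3=k, i(vowel)+9=r, d(cons)+3=g.

krg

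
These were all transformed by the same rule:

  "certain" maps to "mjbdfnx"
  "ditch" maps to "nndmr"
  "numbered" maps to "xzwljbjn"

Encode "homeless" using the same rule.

rtwjvjcc

The shift depends on letter class: consonant c→m is +10, but vowel e→j is +5. The rule splits by letter class: vowels +5, consonants +10.
Applying it to homeless: h(cons)+10=r, o(vowel)+5=t, m(cons)+10=w, e(vowel)+5=j, l(cons)+10=v, e(vowel)+5=j, s(cons)+10=c, s(cons)+10=c.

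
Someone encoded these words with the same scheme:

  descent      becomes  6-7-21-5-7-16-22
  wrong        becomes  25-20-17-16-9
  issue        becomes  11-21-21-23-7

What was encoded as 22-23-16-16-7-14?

tunnel

Each letter is replaced by its alphabet position (a=1..z=26) + 2.
Decoding 22-23-16-16-7-14: 22→(22−2)÷1=20=t, 23→(23−2)÷1=21=u, 16→(16−2)÷1=14=n, 16→(16−2)÷1=14=n, 7→(7−2)÷1=5=e, 14→(14−2)÷1=12=l.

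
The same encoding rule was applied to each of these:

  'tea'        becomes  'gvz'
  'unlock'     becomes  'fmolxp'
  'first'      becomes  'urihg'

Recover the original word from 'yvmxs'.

Each pair mirrors across the alphabet (t↔g, e↔v, a↔z): positions sum to 25. This is the alphabet-reversal cipher (Atbash): a becomes z, b becomes y, etc.
Decoding yvmxs: y↔b, v↔e, m↔n, x↔c, s↔h.

bench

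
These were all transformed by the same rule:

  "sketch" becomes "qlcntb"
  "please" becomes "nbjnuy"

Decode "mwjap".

grand

The output letters match the input read backwards, each shifted +9: sketch reversed is hcteks. Read the word backwards and shift each letter +9.
Undoing it on mwjap: shift back: m−9=d, w−9=n, j−9=a, a−9=r, p−9=g → dnarg; then reverse → grand.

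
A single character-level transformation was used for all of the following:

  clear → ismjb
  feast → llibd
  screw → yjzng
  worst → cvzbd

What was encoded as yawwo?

stone

In clear: c→i is +6, l→s is +7, e→m is +8, a→j is +9 — the shift increases by 1 each position. Each letter shifts forward by (position + 6), i.e. 6, 7, 8, … — the shift grows by one for each successive letter.
Reversing it on yawwo: y−6=s, a−7=t, w−8=o, w−9=n, o−10=e.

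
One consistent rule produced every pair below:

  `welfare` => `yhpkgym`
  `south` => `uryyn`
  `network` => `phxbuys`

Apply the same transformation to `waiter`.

ydmyky

In welfare: w→y is +2, e→h is +3, l→p is +4, f→k is +5 — the shift increases by 1 each position. Each letter shifts forward by (position + 2), i.e. 2, 3, 4, … — the shift grows by one for each successive letter.
On waiter: w+2=y, a+3=d, i+4=m, t+5=y, e+6=k, r+7=y.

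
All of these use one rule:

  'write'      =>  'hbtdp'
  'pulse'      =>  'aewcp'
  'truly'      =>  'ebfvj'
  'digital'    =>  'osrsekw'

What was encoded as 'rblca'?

Shifts by position in write: pos 0: w→h (+11), pos 1: r→b (+10), pos 2: i→t (+11), pos 3: t→d (+10) — repeating every 2. A repeating key of period 2 is used — shifts +11, +10 over and over.
Reversing it on rblca: r−11=g, b−10=r, l−11=a, c−10=s, a−11=p.

grasp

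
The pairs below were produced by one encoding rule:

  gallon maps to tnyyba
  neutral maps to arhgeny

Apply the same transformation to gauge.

tnhtr

Compare letters: g→t is +13, a→n is +13, l→y is +13 — a constant shift. This is a Caesar cipher with shift 13.
Applying it to gauge: g+13=t, a+13=n, u+13=h, g+13=t, e+13=r.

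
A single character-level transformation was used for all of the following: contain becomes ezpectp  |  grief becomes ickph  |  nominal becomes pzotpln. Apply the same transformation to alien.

cwkpp

Shifts by position in contain: pos 0: c→e (+2), pos 1: o→z (+11), pos 2: n→p (+2), pos 3: t→e (+11) — repeating every 2. A repeating key of period 2 is used — shifts +2, +11 over and over.
On alien: a+2=c, l+11=w, i+2=k, e+11=p, n+2=p.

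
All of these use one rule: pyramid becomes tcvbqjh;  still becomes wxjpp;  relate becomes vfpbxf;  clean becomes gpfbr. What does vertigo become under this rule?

The shift depends on letter class: consonant p→t is +4, but vowel a→b is +1. The rule splits by letter class: vowels +1, consonants +4.
On vertigo: v(cons)+4=z, e(vowel)+1=f, r(cons)+4=v, t(cons)+4=x, i(vowel)+1=j, g(cons)+4=k, o(vowel)+1=p.

zfvxjkp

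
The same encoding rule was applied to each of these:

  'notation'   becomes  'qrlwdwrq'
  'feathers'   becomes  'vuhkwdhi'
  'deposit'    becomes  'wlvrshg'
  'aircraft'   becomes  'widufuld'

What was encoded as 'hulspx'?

umpire

The output letters match the input read backwards, each shifted +3: notation reversed is noitaton. Read the word backwards and shift each letter +3.
Decoding hulspx: shift back: h−3=e, u−3=r, l−3=i, s−3=p, p−3=m, x−3=u → eripmu; then reverse → umpire.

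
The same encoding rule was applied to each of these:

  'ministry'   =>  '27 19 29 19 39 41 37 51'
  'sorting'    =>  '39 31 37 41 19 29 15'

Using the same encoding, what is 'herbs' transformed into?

17 11 37 5 39

m(#13)→27 and i(#9)→19: differences scale by 2, so n = 2·pos + 1. Each letter becomes 2×(its alphabet position, a=1..z=26) + 1.
For herbs: h=8→17, e=5→11, r=18→37, b=2→5, s=19→39.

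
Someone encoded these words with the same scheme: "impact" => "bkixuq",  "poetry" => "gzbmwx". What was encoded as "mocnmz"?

refuge

The output letters match the input read backwards, each shifted +8: impact reversed is tcapmi. Read the word backwards and shift each letter +8.
Decoding mocnmz: shift back: m−8=e, o−8=g, c−8=u, n−8=f, m−8=e, z−8=r → egufer; then reverse → refuge.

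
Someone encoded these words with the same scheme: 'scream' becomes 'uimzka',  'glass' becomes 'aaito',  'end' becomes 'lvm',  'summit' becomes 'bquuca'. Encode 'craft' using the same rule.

The output letters match the input read backwards, each shifted +8: scream reversed is maercs. Two steps: reverse the string, then apply a Caesar shift of +8.
Applying it to craft: reverse → tfarc; then shift: t+8=b, f+8=n, a+8=i, r+8=z, c+8=k.

bnizk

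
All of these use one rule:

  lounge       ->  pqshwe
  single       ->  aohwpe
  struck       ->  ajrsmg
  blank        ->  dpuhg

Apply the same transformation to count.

l(11)→p(15) and o(14)→q(16) fit y≡9x+20 (mod 26); the inverse of 9 mod 26 is 3. Treating letters as 0–25, the rule is x ↦ 9x + 20 (mod 26).
On count: c(2)→9·2+20≡12=m; o(14)→9·14+20≡16=q; u(20)→9·20+20≡18=s; n(13)→9·13+20≡7=h; t(19)→9·19+20≡9=j (all mod 26).

mqshj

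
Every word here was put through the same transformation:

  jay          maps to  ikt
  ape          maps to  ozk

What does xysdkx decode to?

Two steps: reverse the string, then apply a Caesar shift of +10.
Reversing it on xysdkx: shift back: x−10=n, y−10=o, s−10=i, d−10=t, k−10=a, x−10=n → noitan; then reverse → nation.

nation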